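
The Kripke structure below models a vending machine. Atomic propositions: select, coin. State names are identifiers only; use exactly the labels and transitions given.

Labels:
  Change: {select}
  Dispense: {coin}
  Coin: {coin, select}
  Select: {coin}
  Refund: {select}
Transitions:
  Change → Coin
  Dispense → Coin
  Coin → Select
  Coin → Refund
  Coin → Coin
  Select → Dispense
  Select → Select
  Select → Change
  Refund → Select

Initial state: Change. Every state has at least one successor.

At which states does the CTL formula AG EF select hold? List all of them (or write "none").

{Change, Dispense, Coin, Select, Refund}

States satisfying EF select: {Change, Dispense, Coin, Select, Refund}.
States satisfying AG EF select: {Change, Dispense, Coin, Select, Refund}.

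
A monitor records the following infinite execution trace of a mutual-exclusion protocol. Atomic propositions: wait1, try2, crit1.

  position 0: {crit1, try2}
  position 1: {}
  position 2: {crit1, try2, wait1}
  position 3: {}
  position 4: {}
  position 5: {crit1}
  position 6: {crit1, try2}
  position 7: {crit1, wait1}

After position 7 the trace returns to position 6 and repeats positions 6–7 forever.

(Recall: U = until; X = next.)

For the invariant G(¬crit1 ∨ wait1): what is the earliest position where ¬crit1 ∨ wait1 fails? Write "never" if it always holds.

0

At position 0 the labels are {crit1, try2}, so ¬crit1 ∨ wait1 is false there. This is the first violation.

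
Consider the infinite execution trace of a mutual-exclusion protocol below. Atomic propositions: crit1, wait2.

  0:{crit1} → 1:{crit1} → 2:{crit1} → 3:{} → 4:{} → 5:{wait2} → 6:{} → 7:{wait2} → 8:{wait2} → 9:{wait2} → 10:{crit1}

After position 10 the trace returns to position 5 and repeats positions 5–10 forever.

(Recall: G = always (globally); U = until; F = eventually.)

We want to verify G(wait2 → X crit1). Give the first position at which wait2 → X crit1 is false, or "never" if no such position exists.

Check wait2 → X crit1 at each position in order: 0 ✓, 1 ✓, 2 ✓, 3 ✓, 4 ✓.
At position 5 the labels are {wait2} and the next position 6 has {}, so wait2 → X crit1 is false there. This is the first violation.

5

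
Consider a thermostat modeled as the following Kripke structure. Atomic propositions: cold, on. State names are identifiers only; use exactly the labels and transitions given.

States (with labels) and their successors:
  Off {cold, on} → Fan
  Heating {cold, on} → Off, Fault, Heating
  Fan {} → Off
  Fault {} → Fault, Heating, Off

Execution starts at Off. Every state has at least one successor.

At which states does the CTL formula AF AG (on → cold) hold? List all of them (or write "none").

States satisfying AG (on → cold): {Off, Heating, Fan, Fault}.
States satisfying AF AG (on → cold): {Off, Heating, Fan, Fault}.

{Off, Heating, Fan, Fault}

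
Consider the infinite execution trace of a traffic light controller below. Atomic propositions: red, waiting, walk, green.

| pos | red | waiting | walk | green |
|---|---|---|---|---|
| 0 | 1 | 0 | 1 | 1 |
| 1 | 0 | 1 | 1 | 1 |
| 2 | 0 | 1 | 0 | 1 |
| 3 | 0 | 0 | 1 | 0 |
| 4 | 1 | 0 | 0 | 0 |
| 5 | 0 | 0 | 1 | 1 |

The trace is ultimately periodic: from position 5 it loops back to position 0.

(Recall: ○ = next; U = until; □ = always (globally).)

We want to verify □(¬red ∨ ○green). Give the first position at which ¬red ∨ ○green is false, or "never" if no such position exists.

never

¬red ∨ ○green holds at every position 0..5, and those are all the positions the trace ever visits, so the invariant □(¬red ∨ ○green) is never violated.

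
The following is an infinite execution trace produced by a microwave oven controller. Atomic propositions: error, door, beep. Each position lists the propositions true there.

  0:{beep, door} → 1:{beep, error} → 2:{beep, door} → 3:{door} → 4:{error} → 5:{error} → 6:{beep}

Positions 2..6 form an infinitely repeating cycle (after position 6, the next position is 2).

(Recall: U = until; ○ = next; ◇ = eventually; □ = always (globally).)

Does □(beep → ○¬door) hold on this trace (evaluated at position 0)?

No

beep → ○¬door must hold at every position from 0 onward. It fails at position 1, so □(beep → ○¬door) is false.
Positions where beep holds: 0, 1, 2, 6.
Check ○¬door at each: 0→ok, 1→fails, 2→fails, 6→fails.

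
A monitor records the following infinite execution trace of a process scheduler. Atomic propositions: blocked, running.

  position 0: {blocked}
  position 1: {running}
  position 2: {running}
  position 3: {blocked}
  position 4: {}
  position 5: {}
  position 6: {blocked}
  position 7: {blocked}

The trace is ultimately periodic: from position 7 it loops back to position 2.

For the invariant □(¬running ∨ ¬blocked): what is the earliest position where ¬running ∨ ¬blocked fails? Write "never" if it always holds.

never

¬running ∨ ¬blocked holds at every position 0..7, and those are all the positions the trace ever visits, so the invariant □(¬running ∨ ¬blocked) is never violated.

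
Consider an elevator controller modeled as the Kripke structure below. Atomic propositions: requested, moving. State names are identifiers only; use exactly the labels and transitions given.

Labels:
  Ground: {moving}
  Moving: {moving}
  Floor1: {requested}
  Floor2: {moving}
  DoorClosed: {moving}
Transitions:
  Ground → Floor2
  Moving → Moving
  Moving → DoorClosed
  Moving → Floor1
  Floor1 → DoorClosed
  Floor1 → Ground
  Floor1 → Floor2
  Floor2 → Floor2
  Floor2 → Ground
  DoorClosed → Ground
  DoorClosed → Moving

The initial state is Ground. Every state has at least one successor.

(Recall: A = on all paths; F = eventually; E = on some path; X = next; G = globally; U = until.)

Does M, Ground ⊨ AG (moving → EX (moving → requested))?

Violated

States satisfying moving → EX (moving → requested): {Moving, Floor1}.
States satisfying AG (moving → EX (moving → requested)): ∅.
Floor2 is reachable from Ground and violates moving → EX (moving → requested), so AG fails at Ground.
Ground ∉ Sat(AG (moving → EX (moving → requested))).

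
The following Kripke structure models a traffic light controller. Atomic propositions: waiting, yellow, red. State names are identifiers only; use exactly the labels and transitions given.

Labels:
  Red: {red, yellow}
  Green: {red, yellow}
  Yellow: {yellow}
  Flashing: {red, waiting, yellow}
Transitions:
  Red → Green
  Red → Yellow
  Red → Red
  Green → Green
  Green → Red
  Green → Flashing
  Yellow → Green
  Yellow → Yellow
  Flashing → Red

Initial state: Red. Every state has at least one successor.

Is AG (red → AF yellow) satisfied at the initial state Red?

States satisfying red → AF yellow: {Red, Green, Yellow, Flashing}.
States satisfying AG (red → AF yellow): {Red, Green, Yellow, Flashing}.
Every state reachable from Red satisfies red → AF yellow.
Red ∈ Sat(AG (red → AF yellow)).

Holds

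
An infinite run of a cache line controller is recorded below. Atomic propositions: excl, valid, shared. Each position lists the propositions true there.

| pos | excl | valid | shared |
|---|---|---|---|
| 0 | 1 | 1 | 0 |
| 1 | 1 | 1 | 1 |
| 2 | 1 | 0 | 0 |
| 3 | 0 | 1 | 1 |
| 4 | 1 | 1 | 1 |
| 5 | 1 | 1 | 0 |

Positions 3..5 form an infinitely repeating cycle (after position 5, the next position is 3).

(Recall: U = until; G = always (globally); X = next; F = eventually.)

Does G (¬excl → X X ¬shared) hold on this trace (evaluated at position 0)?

Holds

¬excl → X X ¬shared holds at every position 0..5, and those are all positions ever visited, so G (¬excl → X X ¬shared) holds.
Positions where ¬excl holds: 3.
Check X X ¬shared at each: 3→ok.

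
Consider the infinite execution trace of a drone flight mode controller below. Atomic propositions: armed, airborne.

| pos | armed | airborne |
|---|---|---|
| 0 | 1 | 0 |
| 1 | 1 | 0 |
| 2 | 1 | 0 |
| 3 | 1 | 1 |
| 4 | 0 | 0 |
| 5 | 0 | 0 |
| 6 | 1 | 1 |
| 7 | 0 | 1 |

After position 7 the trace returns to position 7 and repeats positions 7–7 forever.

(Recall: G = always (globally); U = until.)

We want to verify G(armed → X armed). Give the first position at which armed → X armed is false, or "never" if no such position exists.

3

Check armed → X armed at each position in order: 0 ✓, 1 ✓, 2 ✓.
At position 3 the labels are {airborne, armed} and the next position 4 has {}, so armed → X armed is false there. This is the first violation.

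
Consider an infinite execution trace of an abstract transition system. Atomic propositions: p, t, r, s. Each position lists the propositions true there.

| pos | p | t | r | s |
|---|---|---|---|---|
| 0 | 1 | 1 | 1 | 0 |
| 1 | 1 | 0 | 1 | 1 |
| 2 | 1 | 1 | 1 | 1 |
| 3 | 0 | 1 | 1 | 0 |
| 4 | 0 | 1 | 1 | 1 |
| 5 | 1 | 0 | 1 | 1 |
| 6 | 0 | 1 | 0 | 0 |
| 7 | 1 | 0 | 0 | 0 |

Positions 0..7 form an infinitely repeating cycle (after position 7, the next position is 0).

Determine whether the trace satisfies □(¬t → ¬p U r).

¬t → ¬p U r must hold at every position from 0 onward. It fails at position 7, so □(¬t → ¬p U r) is false.
Positions where ¬t holds: 1, 5, 7.
Check ¬p U r at each: 1→ok, 5→ok, 7→fails.

Does not hold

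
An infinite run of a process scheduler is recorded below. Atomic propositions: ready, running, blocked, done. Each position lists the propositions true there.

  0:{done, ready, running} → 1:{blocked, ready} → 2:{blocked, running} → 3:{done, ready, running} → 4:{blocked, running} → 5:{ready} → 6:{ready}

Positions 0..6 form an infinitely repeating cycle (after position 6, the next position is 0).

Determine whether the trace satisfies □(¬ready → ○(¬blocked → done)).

¬ready → ○(¬blocked → done) must hold at every position from 0 onward. It fails at position 4, so □(¬ready → ○(¬blocked → done)) is false.
Positions where ¬ready holds: 2, 4.
Check ○(¬blocked → done) at each: 2→ok, 4→fails.

No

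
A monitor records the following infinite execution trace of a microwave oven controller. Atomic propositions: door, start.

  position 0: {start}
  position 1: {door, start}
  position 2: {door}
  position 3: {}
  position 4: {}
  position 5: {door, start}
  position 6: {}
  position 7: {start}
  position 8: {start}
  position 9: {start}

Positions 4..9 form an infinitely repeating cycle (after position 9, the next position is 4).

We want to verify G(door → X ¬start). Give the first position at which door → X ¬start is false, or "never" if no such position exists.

never

door → X ¬start holds at every position 0..9, and those are all the positions the trace ever visits, so the invariant G(door → X ¬start) is never violated.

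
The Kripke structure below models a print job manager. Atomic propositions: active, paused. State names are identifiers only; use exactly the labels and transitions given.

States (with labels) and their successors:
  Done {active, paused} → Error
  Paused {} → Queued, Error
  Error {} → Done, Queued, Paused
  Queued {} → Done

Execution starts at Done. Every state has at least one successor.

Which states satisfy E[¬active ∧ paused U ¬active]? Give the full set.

States satisfying ¬active ∧ paused: ∅.
States satisfying ¬active: {Paused, Error, Queued}.
States satisfying E[¬active ∧ paused U ¬active]: {Paused, Error, Queued}.

{Paused, Error, Queued}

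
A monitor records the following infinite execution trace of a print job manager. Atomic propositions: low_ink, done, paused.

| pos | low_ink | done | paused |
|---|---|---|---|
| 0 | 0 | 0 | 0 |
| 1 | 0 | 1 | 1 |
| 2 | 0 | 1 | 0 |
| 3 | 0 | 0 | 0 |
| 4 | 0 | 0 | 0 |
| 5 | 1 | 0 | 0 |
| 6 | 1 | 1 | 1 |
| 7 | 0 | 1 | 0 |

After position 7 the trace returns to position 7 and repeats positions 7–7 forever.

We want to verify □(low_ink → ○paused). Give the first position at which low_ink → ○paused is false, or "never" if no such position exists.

Check low_ink → ○paused at each position in order: 0 ✓, 1 ✓, 2 ✓, 3 ✓, 4 ✓, 5 ✓.
At position 6 the labels are {done, low_ink, paused} and the next position 7 has {done}, so low_ink → ○paused is false there. This is the first violation.

6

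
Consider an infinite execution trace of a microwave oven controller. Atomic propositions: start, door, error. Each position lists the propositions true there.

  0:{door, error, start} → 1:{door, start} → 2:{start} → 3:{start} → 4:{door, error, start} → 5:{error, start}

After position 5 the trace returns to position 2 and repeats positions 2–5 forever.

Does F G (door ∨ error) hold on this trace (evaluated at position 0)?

G (door ∨ error) is false at every position 0..5, so it never becomes true and F G (door ∨ error) fails.

No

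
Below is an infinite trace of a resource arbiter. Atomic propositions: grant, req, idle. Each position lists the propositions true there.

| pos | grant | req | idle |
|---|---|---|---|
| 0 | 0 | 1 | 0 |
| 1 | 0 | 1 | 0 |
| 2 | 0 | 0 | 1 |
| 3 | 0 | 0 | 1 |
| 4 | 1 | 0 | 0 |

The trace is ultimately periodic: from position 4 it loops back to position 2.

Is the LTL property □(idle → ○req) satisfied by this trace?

idle → ○req must hold at every position from 0 onward. It fails at position 2, so □(idle → ○req) is false.
Positions where idle holds: 2, 3.
Check ○req at each: 2→fails, 3→fails.

No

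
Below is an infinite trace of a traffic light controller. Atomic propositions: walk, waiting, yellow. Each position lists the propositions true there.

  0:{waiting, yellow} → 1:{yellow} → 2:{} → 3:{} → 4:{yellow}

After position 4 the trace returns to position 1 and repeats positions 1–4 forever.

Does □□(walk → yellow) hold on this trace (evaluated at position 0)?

□(walk → yellow) holds at every position 0..4, and those are all positions ever visited, so □□(walk → yellow) holds.

Satisfied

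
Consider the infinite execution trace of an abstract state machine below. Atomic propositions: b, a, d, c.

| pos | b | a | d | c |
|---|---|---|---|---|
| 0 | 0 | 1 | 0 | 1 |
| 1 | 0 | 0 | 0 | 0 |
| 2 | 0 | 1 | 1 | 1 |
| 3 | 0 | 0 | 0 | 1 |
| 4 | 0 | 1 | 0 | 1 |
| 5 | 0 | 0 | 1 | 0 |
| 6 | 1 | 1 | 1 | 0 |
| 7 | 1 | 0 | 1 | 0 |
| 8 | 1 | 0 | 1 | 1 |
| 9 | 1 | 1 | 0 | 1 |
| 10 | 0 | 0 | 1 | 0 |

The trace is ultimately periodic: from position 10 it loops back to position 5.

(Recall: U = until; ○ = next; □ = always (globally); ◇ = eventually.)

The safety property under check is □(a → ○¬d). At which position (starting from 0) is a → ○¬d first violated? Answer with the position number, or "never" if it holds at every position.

4

Check a → ○¬d at each position in order: 0 ✓, 1 ✓, 2 ✓, 3 ✓.
At position 4 the labels are {a, c} and the next position 5 has {d}, so a → ○¬d is false there. This is the first violation.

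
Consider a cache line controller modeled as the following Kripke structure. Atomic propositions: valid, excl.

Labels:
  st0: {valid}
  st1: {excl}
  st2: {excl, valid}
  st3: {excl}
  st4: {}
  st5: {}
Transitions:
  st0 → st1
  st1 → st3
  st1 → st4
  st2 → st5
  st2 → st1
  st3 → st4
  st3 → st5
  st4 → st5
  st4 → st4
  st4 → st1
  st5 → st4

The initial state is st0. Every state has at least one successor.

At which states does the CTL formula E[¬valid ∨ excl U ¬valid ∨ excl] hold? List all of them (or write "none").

{st1, st2, st3, st4, st5}

States satisfying ¬valid ∨ excl: {st1, st2, st3, st4, st5}.
States satisfying E[¬valid ∨ excl U ¬valid ∨ excl]: {st1, st2, st3, st4, st5}.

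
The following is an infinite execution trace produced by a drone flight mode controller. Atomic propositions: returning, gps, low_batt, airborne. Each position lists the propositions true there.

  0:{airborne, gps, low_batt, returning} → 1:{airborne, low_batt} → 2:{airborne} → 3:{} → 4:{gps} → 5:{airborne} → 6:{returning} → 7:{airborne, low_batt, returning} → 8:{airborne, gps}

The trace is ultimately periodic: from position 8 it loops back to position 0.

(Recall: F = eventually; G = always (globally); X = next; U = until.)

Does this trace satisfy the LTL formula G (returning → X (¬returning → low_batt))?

returning → X (¬returning → low_batt) must hold at every position from 0 onward. It fails at position 7, so G (returning → X (¬returning → low_batt)) is false.
Positions where returning holds: 0, 6, 7.
Check X (¬returning → low_batt) at each: 0→ok, 6→ok, 7→fails.

Does not hold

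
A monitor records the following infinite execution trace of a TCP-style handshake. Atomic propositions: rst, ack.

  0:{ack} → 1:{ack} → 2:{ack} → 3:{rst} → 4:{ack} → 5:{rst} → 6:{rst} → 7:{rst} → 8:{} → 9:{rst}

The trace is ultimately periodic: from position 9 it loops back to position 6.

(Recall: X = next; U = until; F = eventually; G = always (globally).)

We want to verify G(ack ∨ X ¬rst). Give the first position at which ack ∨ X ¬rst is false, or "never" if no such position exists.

5

Check ack ∨ X ¬rst at each position in order: 0 ✓, 1 ✓, 2 ✓, 3 ✓, 4 ✓.
At position 5 the labels are {rst} and the next position 6 has {rst}, so ack ∨ X ¬rst is false there. This is the first violation.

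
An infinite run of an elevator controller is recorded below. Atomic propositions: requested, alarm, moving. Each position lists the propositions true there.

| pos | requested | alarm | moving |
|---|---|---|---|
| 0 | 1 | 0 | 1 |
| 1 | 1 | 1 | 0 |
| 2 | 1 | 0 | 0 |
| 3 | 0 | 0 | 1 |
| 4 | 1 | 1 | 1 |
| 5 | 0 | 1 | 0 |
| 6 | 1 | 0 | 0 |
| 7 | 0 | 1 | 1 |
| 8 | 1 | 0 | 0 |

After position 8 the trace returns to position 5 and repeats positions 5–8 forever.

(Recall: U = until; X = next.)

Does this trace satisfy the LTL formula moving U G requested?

No

Walking from position 0: at position 1, G requested has not yet held and moving fails, so moving U G requested is false.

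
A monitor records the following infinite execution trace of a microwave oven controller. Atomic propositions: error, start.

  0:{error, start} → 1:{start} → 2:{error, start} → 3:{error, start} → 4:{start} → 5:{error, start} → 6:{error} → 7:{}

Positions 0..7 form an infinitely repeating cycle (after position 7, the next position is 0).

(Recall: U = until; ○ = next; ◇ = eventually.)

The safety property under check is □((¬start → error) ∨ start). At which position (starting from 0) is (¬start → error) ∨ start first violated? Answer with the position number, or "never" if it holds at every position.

7

Check (¬start → error) ∨ start at each position in order: 0 ✓, 1 ✓, 2 ✓, 3 ✓, 4 ✓, 5 ✓, 6 ✓.
At position 7 the labels are {}, so (¬start → error) ∨ start is false there. This is the first violation.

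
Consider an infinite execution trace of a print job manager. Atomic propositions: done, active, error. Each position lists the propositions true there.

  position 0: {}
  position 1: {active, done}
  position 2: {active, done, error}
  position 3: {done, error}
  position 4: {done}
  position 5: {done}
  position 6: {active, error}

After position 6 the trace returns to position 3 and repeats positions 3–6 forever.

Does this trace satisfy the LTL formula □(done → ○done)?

done → ○done must hold at every position from 0 onward. It fails at position 5, so □(done → ○done) is false.
Positions where done holds: 1, 2, 3, 4, 5.
Check ○done at each: 1→ok, 2→ok, 3→ok, 4→ok, 5→fails.

No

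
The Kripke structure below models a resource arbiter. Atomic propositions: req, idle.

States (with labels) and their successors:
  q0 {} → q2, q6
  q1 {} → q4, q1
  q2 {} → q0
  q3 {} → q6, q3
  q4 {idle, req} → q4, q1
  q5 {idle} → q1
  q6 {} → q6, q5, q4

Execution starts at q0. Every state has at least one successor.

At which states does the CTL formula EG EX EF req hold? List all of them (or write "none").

{q0, q1, q2, q3, q4, q5, q6}

States satisfying EX EF req: {q0, q1, q2, q3, q4, q5, q6}.
States satisfying EG EX EF req: {q0, q1, q2, q3, q4, q5, q6}.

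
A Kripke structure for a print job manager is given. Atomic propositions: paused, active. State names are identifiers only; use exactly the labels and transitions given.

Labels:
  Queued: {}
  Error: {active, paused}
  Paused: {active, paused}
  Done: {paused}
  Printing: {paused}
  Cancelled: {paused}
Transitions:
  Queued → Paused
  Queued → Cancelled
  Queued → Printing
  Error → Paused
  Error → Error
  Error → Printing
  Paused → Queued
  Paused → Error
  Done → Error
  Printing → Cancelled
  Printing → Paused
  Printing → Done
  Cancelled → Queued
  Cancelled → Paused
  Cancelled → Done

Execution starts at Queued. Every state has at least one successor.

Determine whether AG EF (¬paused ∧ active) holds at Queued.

States satisfying EF (¬paused ∧ active): ∅.
States satisfying AG EF (¬paused ∧ active): ∅.
Cancelled is reachable from Queued and violates EF (¬paused ∧ active), so AG fails at Queued.
Queued ∉ Sat(AG EF (¬paused ∧ active)).

Violated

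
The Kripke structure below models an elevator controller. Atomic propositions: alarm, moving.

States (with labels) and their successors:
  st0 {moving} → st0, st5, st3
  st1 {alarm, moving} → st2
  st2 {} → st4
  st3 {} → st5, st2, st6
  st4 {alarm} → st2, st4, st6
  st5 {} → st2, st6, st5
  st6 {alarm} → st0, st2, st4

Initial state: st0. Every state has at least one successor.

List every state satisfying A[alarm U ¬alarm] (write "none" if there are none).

States satisfying alarm: {st1, st4, st6}.
States satisfying ¬alarm: {st0, st2, st3, st5}.
States satisfying A[alarm U ¬alarm]: {st0, st1, st2, st3, st5}.

{st0, st1, st2, st3, st5}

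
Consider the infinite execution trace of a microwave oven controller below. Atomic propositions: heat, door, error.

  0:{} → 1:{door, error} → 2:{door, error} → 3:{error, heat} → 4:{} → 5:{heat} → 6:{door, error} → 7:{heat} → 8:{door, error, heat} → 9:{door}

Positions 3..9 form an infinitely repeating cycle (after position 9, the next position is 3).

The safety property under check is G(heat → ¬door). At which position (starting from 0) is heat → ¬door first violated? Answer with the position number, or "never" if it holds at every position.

8

Check heat → ¬door at each position in order: 0 ✓, 1 ✓, 2 ✓, 3 ✓, 4 ✓, 5 ✓, 6 ✓, 7 ✓.
At position 8 the labels are {door, error, heat}, so heat → ¬door is false there. This is the first violation.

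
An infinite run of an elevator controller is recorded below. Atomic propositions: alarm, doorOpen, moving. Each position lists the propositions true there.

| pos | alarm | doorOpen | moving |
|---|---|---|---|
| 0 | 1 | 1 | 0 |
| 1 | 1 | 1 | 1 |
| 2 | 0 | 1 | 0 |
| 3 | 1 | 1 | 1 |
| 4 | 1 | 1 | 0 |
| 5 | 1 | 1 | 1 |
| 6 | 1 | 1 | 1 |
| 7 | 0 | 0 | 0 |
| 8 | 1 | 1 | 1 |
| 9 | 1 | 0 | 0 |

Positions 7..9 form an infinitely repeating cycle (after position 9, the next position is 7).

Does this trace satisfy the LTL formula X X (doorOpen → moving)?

The position after 0 is 1; X (doorOpen → moving) is false there.

Does not hold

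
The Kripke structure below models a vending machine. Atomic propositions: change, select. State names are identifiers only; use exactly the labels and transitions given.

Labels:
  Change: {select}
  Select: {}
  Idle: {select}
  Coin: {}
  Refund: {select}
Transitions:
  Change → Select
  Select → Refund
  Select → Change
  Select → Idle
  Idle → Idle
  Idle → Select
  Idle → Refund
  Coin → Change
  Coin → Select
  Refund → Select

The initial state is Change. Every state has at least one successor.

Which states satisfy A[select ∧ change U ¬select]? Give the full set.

States satisfying select ∧ change: ∅.
States satisfying ¬select: {Select, Coin}.
States satisfying A[select ∧ change U ¬select]: {Select, Coin}.

{Select, Coin}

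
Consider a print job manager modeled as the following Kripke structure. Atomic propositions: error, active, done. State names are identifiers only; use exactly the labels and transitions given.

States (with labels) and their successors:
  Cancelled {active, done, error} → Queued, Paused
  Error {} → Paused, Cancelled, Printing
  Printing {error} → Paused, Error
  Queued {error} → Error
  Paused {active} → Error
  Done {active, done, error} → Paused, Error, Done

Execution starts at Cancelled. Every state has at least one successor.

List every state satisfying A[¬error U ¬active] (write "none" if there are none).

{Error, Printing, Queued, Paused}

States satisfying ¬error: {Error, Paused}.
States satisfying ¬active: {Error, Printing, Queued}.
States satisfying A[¬error U ¬active]: {Error, Printing, Queued, Paused}.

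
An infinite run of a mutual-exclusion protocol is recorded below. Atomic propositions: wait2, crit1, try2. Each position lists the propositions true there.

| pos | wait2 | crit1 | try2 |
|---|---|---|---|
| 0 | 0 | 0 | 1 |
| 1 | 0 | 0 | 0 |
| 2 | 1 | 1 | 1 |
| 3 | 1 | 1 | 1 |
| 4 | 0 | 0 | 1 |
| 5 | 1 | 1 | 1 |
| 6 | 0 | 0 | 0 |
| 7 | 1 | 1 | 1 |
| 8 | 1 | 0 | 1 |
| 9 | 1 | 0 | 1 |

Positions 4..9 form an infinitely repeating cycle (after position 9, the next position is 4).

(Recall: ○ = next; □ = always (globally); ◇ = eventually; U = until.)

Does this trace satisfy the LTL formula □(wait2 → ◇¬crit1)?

Holds

wait2 → ◇¬crit1 holds at every position 0..9, and those are all positions ever visited, so □(wait2 → ◇¬crit1) holds.
Positions where wait2 holds: 2, 3, 5, 7, 8, 9.
Check ◇¬crit1 at each: 2→ok, 3→ok, 5→ok, 7→ok, 8→ok, 9→ok.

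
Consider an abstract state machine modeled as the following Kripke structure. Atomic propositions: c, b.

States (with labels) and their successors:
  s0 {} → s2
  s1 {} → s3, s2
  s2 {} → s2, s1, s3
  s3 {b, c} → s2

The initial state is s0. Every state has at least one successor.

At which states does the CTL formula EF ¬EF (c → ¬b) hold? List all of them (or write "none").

States satisfying ¬EF (c → ¬b): ∅.
States satisfying EF ¬EF (c → ¬b): ∅.

none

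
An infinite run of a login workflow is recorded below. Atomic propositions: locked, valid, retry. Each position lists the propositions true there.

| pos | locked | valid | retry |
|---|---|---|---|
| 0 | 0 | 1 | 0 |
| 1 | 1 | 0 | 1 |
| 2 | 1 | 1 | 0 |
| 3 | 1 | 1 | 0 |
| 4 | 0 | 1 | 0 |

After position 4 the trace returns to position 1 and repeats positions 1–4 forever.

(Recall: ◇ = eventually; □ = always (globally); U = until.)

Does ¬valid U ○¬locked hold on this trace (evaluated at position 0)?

Walking from position 0: at position 0, ○¬locked has not yet held and ¬valid fails, so ¬valid U ○¬locked is false.

No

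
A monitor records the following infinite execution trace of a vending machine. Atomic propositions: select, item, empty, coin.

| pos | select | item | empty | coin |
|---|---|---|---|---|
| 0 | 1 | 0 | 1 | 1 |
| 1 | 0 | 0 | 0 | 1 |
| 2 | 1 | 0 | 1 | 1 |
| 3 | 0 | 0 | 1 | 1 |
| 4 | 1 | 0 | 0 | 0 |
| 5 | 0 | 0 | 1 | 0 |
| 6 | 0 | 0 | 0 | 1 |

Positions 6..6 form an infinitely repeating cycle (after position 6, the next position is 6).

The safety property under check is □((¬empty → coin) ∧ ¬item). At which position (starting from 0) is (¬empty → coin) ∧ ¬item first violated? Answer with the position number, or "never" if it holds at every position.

4

Check (¬empty → coin) ∧ ¬item at each position in order: 0 ✓, 1 ✓, 2 ✓, 3 ✓.
At position 4 the labels are {select}, so (¬empty → coin) ∧ ¬item is false there. This is the first violation.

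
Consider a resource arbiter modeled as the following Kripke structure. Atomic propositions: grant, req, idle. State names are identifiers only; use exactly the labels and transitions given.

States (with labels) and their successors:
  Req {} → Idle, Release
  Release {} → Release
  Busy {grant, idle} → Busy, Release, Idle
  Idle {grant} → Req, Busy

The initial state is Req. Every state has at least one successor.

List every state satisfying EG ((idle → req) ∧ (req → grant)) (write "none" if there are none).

States satisfying (idle → req) ∧ (req → grant): {Req, Release, Idle}.
States satisfying EG ((idle → req) ∧ (req → grant)): {Req, Release, Idle}.

{Req, Release, Idle}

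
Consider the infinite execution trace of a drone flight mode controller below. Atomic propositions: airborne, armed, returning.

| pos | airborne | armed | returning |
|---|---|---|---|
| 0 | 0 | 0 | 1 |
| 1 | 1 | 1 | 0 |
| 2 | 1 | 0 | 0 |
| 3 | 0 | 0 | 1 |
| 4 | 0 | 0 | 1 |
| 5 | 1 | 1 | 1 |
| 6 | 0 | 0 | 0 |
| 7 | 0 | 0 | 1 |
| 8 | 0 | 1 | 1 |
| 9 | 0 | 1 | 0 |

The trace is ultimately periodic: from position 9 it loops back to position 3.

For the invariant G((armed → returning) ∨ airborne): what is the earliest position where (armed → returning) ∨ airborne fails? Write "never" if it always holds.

9

Check (armed → returning) ∨ airborne at each position in order: 0 ✓, 1 ✓, 2 ✓, 3 ✓, 4 ✓, 5 ✓, 6 ✓, 7 ✓, 8 ✓.
At position 9 the labels are {armed}, so (armed → returning) ∨ airborne is false there. This is the first violation.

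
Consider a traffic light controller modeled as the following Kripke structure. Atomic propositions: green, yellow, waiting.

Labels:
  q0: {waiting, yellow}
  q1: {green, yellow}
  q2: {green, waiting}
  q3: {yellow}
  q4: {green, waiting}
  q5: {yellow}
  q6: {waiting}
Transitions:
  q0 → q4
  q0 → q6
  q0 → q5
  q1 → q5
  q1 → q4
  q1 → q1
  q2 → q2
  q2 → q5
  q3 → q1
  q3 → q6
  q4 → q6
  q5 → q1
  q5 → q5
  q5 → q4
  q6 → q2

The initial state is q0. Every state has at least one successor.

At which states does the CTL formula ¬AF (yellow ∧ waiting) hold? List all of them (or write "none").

States satisfying yellow ∧ waiting: {q0}.
States satisfying AF (yellow ∧ waiting): {q0}.
States satisfying ¬AF (yellow ∧ waiting): {q1, q2, q3, q4, q5, q6}.

{q1, q2, q3, q4, q5, q6}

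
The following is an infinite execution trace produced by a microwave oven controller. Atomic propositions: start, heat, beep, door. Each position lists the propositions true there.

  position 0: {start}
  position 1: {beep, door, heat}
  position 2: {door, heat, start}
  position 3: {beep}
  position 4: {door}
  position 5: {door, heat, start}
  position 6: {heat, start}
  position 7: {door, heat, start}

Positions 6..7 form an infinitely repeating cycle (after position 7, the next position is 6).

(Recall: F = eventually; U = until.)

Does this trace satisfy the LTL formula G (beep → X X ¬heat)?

Does not hold

beep → X X ¬heat must hold at every position from 0 onward. It fails at position 3, so G (beep → X X ¬heat) is false.
Positions where beep holds: 1, 3.
Check X X ¬heat at each: 1→ok, 3→fails.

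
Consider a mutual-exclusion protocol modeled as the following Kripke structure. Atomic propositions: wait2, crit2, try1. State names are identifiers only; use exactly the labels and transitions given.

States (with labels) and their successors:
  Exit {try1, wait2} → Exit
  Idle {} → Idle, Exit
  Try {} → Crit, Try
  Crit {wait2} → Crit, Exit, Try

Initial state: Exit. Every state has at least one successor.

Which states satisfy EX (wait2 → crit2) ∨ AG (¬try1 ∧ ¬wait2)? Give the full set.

{Idle, Try, Crit}

States satisfying wait2 → crit2: {Idle, Try}.
States satisfying EX (wait2 → crit2): {Idle, Try, Crit}.
States satisfying ¬try1 ∧ ¬wait2: {Idle, Try}.
States satisfying AG (¬try1 ∧ ¬wait2): ∅.
States satisfying EX (wait2 → crit2) ∨ AG (¬try1 ∧ ¬wait2): {Idle, Try, Crit}.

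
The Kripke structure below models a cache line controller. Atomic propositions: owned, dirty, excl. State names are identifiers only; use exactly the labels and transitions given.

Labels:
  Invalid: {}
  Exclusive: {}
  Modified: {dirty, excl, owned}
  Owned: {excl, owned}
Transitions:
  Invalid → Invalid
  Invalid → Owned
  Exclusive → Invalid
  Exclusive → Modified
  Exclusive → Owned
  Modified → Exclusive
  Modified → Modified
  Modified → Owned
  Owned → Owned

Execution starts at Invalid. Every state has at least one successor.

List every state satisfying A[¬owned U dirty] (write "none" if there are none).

{Modified}

States satisfying ¬owned: {Invalid, Exclusive}.
States satisfying dirty: {Modified}.
States satisfying A[¬owned U dirty]: {Modified}.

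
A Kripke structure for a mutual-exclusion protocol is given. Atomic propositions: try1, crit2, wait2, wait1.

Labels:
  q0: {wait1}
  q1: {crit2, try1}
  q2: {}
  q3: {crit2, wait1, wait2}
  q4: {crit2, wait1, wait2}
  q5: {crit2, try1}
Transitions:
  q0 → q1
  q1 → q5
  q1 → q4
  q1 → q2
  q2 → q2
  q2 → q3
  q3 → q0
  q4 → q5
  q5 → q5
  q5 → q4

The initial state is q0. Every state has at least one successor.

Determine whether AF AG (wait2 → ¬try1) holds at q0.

Satisfied

States satisfying AG (wait2 → ¬try1): {q0, q1, q2, q3, q4, q5}.
States satisfying AF AG (wait2 → ¬try1): {q0, q1, q2, q3, q4, q5}.
q0 ∈ Sat(AF AG (wait2 → ¬try1)).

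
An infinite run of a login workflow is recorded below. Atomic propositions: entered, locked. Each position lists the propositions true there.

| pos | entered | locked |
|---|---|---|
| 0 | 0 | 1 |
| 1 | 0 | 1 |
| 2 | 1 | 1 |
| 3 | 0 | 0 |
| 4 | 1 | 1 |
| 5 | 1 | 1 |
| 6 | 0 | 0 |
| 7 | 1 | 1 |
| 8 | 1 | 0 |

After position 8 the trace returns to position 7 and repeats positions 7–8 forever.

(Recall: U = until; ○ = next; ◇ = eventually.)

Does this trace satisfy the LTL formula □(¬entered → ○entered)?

No

¬entered → ○entered must hold at every position from 0 onward. It fails at position 0, so □(¬entered → ○entered) is false.
Positions where ¬entered holds: 0, 1, 3, 6.
Check ○entered at each: 0→fails, 1→ok, 3→ok, 6→ok.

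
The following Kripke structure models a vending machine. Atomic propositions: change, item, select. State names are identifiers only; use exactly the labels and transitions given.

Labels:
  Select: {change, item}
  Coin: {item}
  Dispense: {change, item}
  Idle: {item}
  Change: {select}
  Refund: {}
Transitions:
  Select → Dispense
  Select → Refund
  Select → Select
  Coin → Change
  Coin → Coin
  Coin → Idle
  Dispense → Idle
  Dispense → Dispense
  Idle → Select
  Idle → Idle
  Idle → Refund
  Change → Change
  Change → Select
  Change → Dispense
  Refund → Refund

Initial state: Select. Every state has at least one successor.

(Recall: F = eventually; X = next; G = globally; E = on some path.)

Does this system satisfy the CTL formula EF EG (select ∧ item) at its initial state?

States satisfying EG (select ∧ item): ∅.
States satisfying EF EG (select ∧ item): ∅.
No suitable path/successor from Select witnesses the formula.
Select ∉ Sat(EF EG (select ∧ item)).

No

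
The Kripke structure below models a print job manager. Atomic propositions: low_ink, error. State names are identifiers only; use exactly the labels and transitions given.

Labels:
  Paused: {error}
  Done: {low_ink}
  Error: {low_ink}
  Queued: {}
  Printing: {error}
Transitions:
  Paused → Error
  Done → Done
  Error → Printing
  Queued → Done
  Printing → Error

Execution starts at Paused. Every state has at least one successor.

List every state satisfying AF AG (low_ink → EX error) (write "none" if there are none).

States satisfying AG (low_ink → EX error): {Paused, Error, Printing}.
States satisfying AF AG (low_ink → EX error): {Paused, Error, Printing}.

{Paused, Error, Printing}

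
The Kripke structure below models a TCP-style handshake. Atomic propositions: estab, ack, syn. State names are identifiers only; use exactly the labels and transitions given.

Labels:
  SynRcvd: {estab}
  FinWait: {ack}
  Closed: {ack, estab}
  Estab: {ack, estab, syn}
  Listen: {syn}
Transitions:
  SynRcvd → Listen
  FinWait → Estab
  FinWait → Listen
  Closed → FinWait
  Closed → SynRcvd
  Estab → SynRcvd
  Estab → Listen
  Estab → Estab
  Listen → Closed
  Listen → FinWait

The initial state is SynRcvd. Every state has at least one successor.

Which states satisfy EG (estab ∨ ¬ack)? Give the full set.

{SynRcvd, Closed, Estab, Listen}

States satisfying estab ∨ ¬ack: {SynRcvd, Closed, Estab, Listen}.
States satisfying EG (estab ∨ ¬ack): {SynRcvd, Closed, Estab, Listen}.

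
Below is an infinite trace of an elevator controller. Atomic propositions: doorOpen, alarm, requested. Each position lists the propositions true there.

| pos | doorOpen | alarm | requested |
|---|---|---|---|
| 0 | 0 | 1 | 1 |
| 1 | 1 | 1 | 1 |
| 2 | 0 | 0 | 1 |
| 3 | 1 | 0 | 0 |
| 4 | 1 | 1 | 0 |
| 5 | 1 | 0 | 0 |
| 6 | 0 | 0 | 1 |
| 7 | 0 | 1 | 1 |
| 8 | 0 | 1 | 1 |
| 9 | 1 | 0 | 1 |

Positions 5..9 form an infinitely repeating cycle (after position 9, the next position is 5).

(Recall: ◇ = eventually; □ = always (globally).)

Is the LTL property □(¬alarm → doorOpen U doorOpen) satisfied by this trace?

¬alarm → doorOpen U doorOpen must hold at every position from 0 onward. It fails at position 2, so □(¬alarm → doorOpen U doorOpen) is false.
Positions where ¬alarm holds: 2, 3, 5, 6, 9.
Check doorOpen U doorOpen at each: 2→fails, 3→ok, 5→ok, 6→fails, 9→ok.

Does not hold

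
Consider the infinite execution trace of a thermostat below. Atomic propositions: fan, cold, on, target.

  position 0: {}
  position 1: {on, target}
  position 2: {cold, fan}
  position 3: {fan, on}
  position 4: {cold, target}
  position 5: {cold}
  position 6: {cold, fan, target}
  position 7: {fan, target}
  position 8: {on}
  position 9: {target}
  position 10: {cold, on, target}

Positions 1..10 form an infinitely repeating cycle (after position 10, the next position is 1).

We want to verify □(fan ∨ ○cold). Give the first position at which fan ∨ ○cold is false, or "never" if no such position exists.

At position 0 the labels are {} and the next position 1 has {on, target}, so fan ∨ ○cold is false there. This is the first violation.

0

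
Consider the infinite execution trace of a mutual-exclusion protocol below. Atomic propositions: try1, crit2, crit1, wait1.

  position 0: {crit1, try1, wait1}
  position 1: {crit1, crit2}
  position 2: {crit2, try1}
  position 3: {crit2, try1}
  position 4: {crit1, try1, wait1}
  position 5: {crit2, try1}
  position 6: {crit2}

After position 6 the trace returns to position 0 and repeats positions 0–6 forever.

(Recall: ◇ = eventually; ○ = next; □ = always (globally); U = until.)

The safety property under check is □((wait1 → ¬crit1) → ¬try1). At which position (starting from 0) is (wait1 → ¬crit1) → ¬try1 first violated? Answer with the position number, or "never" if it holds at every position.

2

Check (wait1 → ¬crit1) → ¬try1 at each position in order: 0 ✓, 1 ✓.
At position 2 the labels are {crit2, try1}, so (wait1 → ¬crit1) → ¬try1 is false there. This is the first violation.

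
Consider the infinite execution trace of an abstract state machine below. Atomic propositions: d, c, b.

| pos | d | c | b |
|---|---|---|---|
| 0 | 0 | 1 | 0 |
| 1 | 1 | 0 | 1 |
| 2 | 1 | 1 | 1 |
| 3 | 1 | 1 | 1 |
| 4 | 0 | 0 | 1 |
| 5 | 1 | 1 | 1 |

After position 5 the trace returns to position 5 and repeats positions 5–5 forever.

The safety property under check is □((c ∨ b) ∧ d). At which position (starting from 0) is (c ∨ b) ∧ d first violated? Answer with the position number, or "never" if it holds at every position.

0

At position 0 the labels are {c}, so (c ∨ b) ∧ d is false there. This is the first violation.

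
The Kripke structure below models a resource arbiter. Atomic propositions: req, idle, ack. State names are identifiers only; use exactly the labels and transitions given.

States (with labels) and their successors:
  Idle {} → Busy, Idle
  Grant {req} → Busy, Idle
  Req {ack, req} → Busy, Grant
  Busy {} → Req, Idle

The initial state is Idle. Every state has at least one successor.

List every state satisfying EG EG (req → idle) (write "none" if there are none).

{Idle, Busy}

States satisfying EG (req → idle): {Idle, Busy}.
States satisfying EG EG (req → idle): {Idle, Busy}.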